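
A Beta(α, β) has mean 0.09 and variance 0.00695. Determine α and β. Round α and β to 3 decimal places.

By moment matching, α+β = μ(1−μ)/σ² − 1 = (0.09·0.91)/0.00695 − 1 = 11.7842 − 1 = 10.7842.
Since α/(α+β) = μ, α = 0.09·10.7842 = 0.971 and β = 0.91·10.7842 = 9.814.

α = 0.971, β = 9.814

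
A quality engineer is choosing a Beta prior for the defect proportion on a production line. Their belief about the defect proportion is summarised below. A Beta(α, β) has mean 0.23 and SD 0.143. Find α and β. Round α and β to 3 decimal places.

α = 1.762, β = 5.899

First σ² = 0.020449. Setting α = μn, β = (1−μ)n with n = α+β,
μ(1−μ)/(n+1) = 0.020449 ⇒ n+1 = 0.1771/0.020449 = 8.6606 ⇒ n = 7.6606.
Hence α = 0.23×7.6606 = 1.762, β = 0.77×7.6606 = 5.899.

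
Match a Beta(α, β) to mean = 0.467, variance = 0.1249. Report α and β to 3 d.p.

α = 0.464, β = 0.529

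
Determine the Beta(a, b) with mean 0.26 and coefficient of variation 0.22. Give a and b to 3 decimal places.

Var = (CV·μ)² = (0.22×0.26)² = 0.003272.
a+b = μ(1−μ)/Var − 1 = 0.1924/0.003272 − 1 = 57.8048.
Thus a = 0.26·57.8048 = 15.029 and b = 0.74·57.8048 = 42.776.

a = 15.029, b = 42.776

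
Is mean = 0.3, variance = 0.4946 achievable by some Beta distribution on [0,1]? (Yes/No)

No

The Beta variance bound is σ² < μ(1−μ).
Here μ(1−μ) = 0.3×0.7 = 0.21, and 0.4946 ≥ 0.21.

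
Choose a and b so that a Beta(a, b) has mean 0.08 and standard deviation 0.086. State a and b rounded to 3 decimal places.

First σ² = 0.007396. Setting a = μn, b = (1−μ)n with n = a+b,
μ(1−μ)/(n+1) = 0.007396 ⇒ n+1 = 0.0736/0.007396 = 9.9513 ⇒ n = 8.9513.
Hence a = 0.08×8.9513 = 0.716, b = 0.92×8.9513 = 8.235.

a = 0.716, b = 8.235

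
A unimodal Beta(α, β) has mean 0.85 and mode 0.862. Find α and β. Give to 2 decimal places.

Let s = α+β. Mean gives α = μs = 0.85s; mode gives (α−1)/(s−2) = 0.862.
Substituting: 0.85s − 1 = 0.862(s−2) = 0.862s − 1.724, so -0.012s = -0.724 and s = 60.3333.
Then α = 0.85×60.3333 = 51.28 and β = s−α = 9.05.

α = 51.28, β = 9.05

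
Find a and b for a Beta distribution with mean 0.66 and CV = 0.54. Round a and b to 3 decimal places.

Var = (CV·μ)² = (0.54×0.66)² = 0.127021.
a+b = μ(1−μ)/Var − 1 = 0.2244/0.127021 − 1 = 0.7666.
Thus a = 0.66·0.7666 = 0.506 and b = 0.34·0.7666 = 0.261.

a = 0.506, b = 0.261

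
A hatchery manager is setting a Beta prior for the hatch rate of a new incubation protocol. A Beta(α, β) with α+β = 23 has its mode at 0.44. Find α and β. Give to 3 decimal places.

Since the density peak of Beta(α,β) is at (α−1)/(α+β−2),
α = 1 + 0.44(23−2) = 10.240 and β = 23 − 10.240 = 12.760.

α = 10.240, β = 12.760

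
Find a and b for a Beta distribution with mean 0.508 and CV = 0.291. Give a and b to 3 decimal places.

a = 5.302, b = 5.135

σ = CV·μ = 0.291×0.508 = 0.14783, so σ² = 0.021853.
s+1 = μ(1−μ)/σ² = 0.249936/0.021853 = 11.4371, so s = a+b = 10.4371.
a = μs = 5.302, b = (1−μ)s = 5.135.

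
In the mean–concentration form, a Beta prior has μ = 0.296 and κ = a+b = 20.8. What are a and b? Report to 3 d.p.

a = μκ = 0.296×20.8 = 6.157 and b = (1−μ)κ = 0.704×20.8 = 14.643.

a = 6.157, b = 14.643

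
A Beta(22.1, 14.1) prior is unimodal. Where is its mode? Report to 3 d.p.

With α,β > 1, mode = (α−1)/(α+β−2) = 21.1/34.2 = 0.617.

0.617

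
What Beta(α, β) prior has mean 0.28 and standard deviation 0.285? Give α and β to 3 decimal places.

α = 0.415, β = 1.067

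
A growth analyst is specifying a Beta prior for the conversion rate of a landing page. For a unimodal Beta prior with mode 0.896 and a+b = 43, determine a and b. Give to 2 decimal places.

a = 37.74, b = 5.26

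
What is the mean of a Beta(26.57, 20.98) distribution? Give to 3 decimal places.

The Beta mean is α/(α+β) = 26.57/(26.57+20.98) = 0.559.

0.559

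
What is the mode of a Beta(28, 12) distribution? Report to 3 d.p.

With α,β > 1, mode = (α−1)/(α+β−2) = 27/38 = 0.711.

0.711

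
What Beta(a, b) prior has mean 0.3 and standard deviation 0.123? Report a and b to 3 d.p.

a = 3.864, b = 9.016

σ² = 0.123² = 0.015129.
With s = a+b, Var = μ(1−μ)/(s+1), so s+1 = (0.3×0.7)/0.015129 = 13.8806 and s = 12.8806.
a = μs = 3.864, b = (1−μ)s = 9.016.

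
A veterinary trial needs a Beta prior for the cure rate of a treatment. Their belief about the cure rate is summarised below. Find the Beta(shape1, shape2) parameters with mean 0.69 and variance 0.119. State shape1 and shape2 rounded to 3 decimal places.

Let s = shape1+shape2. The Beta variance is μ(1−μ)/(s+1).
So s+1 = μ(1−μ)/σ² = (0.69×0.31)/0.119 = 0.2139/0.119 = 1.7975, giving s = 0.7975.
Then shape1 = μs = 0.69×0.7975 = 0.550 and shape2 = (1−μ)s = 0.31×0.7975 = 0.247.

shape1 = 0.550, shape2 = 0.247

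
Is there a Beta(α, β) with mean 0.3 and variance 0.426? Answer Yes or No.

A Beta with mean μ has variance μ(1−μ)/(α+β+1) < μ(1−μ).
Here μ(1−μ) = 0.3×0.7 = 0.21, and 0.426 ≥ 0.21.

No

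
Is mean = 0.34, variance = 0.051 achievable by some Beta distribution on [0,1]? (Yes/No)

Yes

A Beta with mean μ has variance μ(1−μ)/(α+β+1) < μ(1−μ).
Here μ(1−μ) = 0.34×0.66 = 0.2244, and 0.051 < 0.2244.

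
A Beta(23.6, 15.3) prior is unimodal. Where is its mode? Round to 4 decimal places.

0.6125

The density x^(α−1)(1−x)^(β−1) is maximised at (α−1)/(α+β−2) = 22.6/36.9 = 0.6125.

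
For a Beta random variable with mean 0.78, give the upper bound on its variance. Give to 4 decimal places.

Var = μ(1−μ)/(α+β+1), which approaches μ(1−μ) as α+β → 0.
So the supremum is μ(1−μ) = 0.78×0.22 = 0.1716.

0.1716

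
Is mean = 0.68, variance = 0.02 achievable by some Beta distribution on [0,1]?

For any Beta, Var(X) < E[X]·(1−E[X]).
Here μ(1−μ) = 0.68×0.32 = 0.2176, and 0.02 < 0.2176.

Yes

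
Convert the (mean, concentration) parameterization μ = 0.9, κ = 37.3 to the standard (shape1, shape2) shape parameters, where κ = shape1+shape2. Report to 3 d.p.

shape1 = 33.570, shape2 = 3.730

Split κ in proportion μ : (1−μ): shape1 = 0.9·37.3 = 33.570, shape2 = 37.3 − 33.570 = 3.730.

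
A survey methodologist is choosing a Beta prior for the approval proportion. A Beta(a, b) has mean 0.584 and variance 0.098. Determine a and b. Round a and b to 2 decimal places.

By moment matching, a+b = μ(1−μ)/σ² − 1 = (0.584·0.416)/0.098 − 1 = 2.4790 − 1 = 1.4790.
Since a/(a+b) = μ, a = 0.584·1.4790 = 0.86 and b = 0.416·1.4790 = 0.62.

a = 0.86, b = 0.62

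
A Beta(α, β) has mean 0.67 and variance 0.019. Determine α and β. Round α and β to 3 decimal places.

By moment matching, α+β = μ(1−μ)/σ² − 1 = (0.67·0.33)/0.019 − 1 = 11.6368 − 1 = 10.6368.
Since α/(α+β) = μ, α = 0.67·10.6368 = 7.127 and β = 0.33·10.6368 = 3.510.

α = 7.127, β = 3.510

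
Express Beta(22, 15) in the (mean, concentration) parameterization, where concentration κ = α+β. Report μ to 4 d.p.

μ = 0.5946, κ = 37

κ = α+β = 22+15 = 37; μ = α/κ = 22/37 = 0.5946.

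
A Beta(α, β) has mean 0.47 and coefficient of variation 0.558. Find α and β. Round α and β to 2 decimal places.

α = 1.23, β = 1.39

σ = CV·μ = 0.558×0.47 = 0.26226, so σ² = 0.068780.
s+1 = μ(1−μ)/σ² = 0.2491/0.068780 = 3.6217, so s = α+β = 2.6217.
α = μs = 1.23, β = (1−μ)s = 1.39.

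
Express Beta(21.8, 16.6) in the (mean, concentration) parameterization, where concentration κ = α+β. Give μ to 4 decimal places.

μ = 0.5677, κ = 38.4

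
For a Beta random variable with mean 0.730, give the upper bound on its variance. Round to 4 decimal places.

0.1971

Var = μ(1−μ)/(α+β+1), which approaches μ(1−μ) as α+β → 0.
So the supremum is μ(1−μ) = 0.730×0.270 = 0.1971.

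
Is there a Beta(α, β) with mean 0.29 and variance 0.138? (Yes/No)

For any Beta, Var(X) < E[X]·(1−E[X]).
Here μ(1−μ) = 0.29×0.71 = 0.2059, and 0.138 < 0.2059.

Yes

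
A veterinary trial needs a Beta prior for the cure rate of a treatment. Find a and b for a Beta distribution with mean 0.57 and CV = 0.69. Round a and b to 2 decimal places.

a = 0.33, b = 0.25

σ = CV·μ = 0.69×0.57 = 0.39330, so σ² = 0.154685.
s+1 = μ(1−μ)/σ² = 0.2451/0.154685 = 1.5845, so s = a+b = 0.5845.
a = μs = 0.33, b = (1−μ)s = 0.25.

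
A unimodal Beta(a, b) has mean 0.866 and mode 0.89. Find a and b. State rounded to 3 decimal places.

a = 28.145, b = 4.355

With s = a+b: μ = a/s and mode = (a−1)/(s−2). Eliminating a = μs,
μs − 1 = m(s−2) ⇒ s(μ−m) = 1−2m ⇒ s = -0.78/-0.024 = 32.5000.
So a = μs = 28.145, b = (1−μ)s = 4.355.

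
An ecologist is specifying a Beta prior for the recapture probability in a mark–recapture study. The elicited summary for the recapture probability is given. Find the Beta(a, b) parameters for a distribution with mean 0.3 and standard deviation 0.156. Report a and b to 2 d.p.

First σ² = 0.024336. Setting a = μn, b = (1−μ)n with n = a+b,
μ(1−μ)/(n+1) = 0.024336 ⇒ n+1 = 0.21/0.024336 = 8.6292 ⇒ n = 7.6292.
Hence a = 0.3×7.6292 = 2.29, b = 0.7×7.6292 = 5.34.

a = 2.29, b = 5.34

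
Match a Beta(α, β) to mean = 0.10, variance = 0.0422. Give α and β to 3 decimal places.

α = 0.113, β = 1.019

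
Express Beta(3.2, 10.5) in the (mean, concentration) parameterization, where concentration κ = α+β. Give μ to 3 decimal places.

κ = α+β = 3.2+10.5 = 13.7; μ = α/κ = 3.2/13.7 = 0.234.

μ = 0.234, κ = 13.7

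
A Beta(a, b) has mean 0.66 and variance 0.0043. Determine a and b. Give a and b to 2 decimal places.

By moment matching, a+b = μ(1−μ)/σ² − 1 = (0.66·0.34)/0.0043 − 1 = 52.1860 − 1 = 51.1860.
Since a/(a+b) = μ, a = 0.66·51.1860 = 33.78 and b = 0.34·51.1860 = 17.40.

a = 33.78, b = 17.40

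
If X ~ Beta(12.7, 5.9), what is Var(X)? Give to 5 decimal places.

0.01105

μ = 12.7/18.6 = 0.682796; Var = μ(1−μ)/(α+β+1) = 0.2165857/19.6 = 0.01105.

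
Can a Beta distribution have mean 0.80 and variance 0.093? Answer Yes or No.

The Beta variance bound is σ² < μ(1−μ).
Here μ(1−μ) = 0.80×0.20 = 0.1600, and 0.093 < 0.1600.

Yes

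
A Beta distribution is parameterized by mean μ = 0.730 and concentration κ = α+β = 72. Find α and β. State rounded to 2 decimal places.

α = 52.56, β = 19.44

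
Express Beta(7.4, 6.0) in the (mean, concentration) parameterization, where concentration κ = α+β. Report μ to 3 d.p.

κ = α+β = 7.4+6.0 = 13.4; μ = α/κ = 7.4/13.4 = 0.552.

μ = 0.552, κ = 13.4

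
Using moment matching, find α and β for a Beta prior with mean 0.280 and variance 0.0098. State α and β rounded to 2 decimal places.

α = 5.48, β = 14.09

By moment matching, α+β = μ(1−μ)/σ² − 1 = (0.280·0.720)/0.0098 − 1 = 20.5714 − 1 = 19.5714.
Since α/(α+β) = μ, α = 0.280·19.5714 = 5.48 and β = 0.720·19.5714 = 14.09.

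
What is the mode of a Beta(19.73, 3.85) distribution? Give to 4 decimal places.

0.8679

With α,β > 1, mode = (α−1)/(α+β−2) = 18.73/21.58 = 0.8679.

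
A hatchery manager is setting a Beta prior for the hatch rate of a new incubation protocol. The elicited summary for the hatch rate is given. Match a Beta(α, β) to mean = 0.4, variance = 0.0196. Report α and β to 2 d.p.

α = 4.50, β = 6.75

Write ν = α+β; then α = μν and Var = μ(1−μ)/(ν+1).
ν = μ(1−μ)/Var − 1 = 0.24/0.0196 − 1 = 11.2449.
α = 0.4·11.2449 = 4.50, β = 0.6·11.2449 = 6.75.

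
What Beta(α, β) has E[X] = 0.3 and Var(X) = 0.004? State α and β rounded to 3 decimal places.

Let s = α+β. The Beta variance is μ(1−μ)/(s+1).
So s+1 = μ(1−μ)/σ² = (0.3×0.7)/0.004 = 0.21/0.004 = 52.5000, giving s = 51.5000.
Then α = μs = 0.3×51.5000 = 15.450 and β = (1−μ)s = 0.7×51.5000 = 36.050.

α = 15.450, β = 36.050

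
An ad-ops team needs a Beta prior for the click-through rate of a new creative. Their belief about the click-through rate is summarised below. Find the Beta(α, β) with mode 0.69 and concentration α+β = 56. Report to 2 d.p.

Mode = (α−1)/(κ−2) with κ = α+β, so α−1 = 0.69·54 = 37.26.
α = 38.26; β = κ − α = 17.74.

α = 38.26, β = 17.74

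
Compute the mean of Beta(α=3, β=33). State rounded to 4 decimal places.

0.0833

The Beta mean is α/(α+β) = 3/(3+33) = 0.0833.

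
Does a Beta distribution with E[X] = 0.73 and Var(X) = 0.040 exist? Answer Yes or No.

Yes

The Beta variance bound is σ² < μ(1−μ).
Here μ(1−μ) = 0.73×0.27 = 0.1971, and 0.040 < 0.1971.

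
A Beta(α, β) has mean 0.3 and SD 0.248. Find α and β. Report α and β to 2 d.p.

α = 0.72, β = 1.69

Variance = 0.248² = 0.061504. The moment-matching identity α+β = μ(1−μ)/Var − 1 gives
α+β = 0.21/0.061504 − 1 = 2.4144, so α = μ·2.4144 = 0.72 and β = (1−μ)·2.4144 = 1.69.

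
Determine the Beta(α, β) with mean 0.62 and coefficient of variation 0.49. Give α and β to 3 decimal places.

α = 0.963, β = 0.590

Var = (CV·μ)² = (0.49×0.62)² = 0.092294.
α+β = μ(1−μ)/Var − 1 = 0.2356/0.092294 − 1 = 1.5527.
Thus α = 0.62·1.5527 = 0.963 and β = 0.38·1.5527 = 0.590.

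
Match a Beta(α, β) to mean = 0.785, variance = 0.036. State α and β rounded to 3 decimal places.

By moment matching, α+β = μ(1−μ)/σ² − 1 = (0.785·0.215)/0.036 − 1 = 4.6882 − 1 = 3.6882.
Since α/(α+β) = μ, α = 0.785·3.6882 = 2.895 and β = 0.215·3.6882 = 0.793.

α = 2.895, β = 0.793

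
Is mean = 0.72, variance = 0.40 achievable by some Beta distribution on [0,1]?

No

A Beta with mean μ has variance μ(1−μ)/(α+β+1) < μ(1−μ).
Here μ(1−μ) = 0.72×0.28 = 0.2016, and 0.40 ≥ 0.2016.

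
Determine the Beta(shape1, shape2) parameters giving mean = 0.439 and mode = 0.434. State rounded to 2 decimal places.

shape1 = 11.59, shape2 = 14.81

Let s = shape1+shape2. Mean gives shape1 = μs = 0.439s; mode gives (shape1−1)/(s−2) = 0.434.
Substituting: 0.439s − 1 = 0.434(s−2) = 0.434s − 0.868, so 0.005s = 0.132 and s = 26.4000.
Then shape1 = 0.439×26.4000 = 11.59 and shape2 = s−shape1 = 14.81.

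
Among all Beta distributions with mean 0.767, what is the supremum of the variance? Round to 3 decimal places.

Var = μ(1−μ)/(α+β+1), which approaches μ(1−μ) as α+β → 0.
So the supremum is μ(1−μ) = 0.767×0.233 = 0.179.

0.179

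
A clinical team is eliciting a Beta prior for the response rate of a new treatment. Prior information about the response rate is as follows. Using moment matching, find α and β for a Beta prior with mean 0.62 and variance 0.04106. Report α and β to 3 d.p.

Let s = α+β. The Beta variance is μ(1−μ)/(s+1).
So s+1 = μ(1−μ)/σ² = (0.62×0.38)/0.04106 = 0.2356/0.04106 = 5.7379, giving s = 4.7379.
Then α = μs = 0.62×4.7379 = 2.938 and β = (1−μ)s = 0.38×4.7379 = 1.800.

α = 2.938, β = 1.800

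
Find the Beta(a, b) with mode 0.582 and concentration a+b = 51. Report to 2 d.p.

For a,b>1 the mode is (a−1)/(a+b−2), so a = mode·(κ−2)+1 = 0.582×49+1 = 29.52.
And b = (1−mode)·(κ−2)+1 = 0.418×49+1 = 21.48.

a = 29.52, b = 21.48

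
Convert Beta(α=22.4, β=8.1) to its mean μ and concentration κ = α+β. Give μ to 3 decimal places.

κ = α+β = 22.4+8.1 = 30.5; μ = α/κ = 22.4/30.5 = 0.734.

μ = 0.734, κ = 30.5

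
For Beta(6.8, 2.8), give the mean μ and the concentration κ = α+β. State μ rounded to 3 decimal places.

κ = α+β = 6.8+2.8 = 9.6; μ = α/κ = 6.8/9.6 = 0.708.

μ = 0.708, κ = 9.6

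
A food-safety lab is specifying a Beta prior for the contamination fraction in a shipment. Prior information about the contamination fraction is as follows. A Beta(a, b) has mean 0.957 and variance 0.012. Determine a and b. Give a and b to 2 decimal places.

a = 2.32, b = 0.10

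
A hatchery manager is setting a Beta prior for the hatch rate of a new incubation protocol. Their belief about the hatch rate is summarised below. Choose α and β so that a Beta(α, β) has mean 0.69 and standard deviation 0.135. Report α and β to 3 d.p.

Variance = 0.135² = 0.018225. The moment-matching identity α+β = μ(1−μ)/Var − 1 gives
α+β = 0.2139/0.018225 − 1 = 10.7366, so α = μ·10.7366 = 7.408 and β = (1−μ)·10.7366 = 3.328.

α = 7.408, β = 3.328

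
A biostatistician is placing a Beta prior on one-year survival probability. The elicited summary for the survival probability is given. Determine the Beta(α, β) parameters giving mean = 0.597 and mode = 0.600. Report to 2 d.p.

With s = α+β: μ = α/s and mode = (α−1)/(s−2). Eliminating α = μs,
μs − 1 = m(s−2) ⇒ s(μ−m) = 1−2m ⇒ s = -0.200/-0.003 = 66.6667.
So α = μs = 39.80, β = (1−μ)s = 26.87.

α = 39.80, β = 26.87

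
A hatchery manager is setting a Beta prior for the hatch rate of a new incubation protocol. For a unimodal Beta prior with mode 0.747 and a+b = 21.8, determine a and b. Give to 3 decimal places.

a = 15.791, b = 6.009

Mode = (a−1)/(κ−2) with κ = a+b, so a−1 = 0.747·19.8 = 14.791.
a = 15.791; b = κ − a = 6.009.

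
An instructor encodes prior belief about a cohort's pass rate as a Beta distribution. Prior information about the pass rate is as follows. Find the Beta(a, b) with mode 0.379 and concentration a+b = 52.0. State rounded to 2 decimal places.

Mode = (a−1)/(κ−2) with κ = a+b, so a−1 = 0.379·50.0 = 18.95.
a = 19.95; b = κ − a = 32.05.

a = 19.95, b = 32.05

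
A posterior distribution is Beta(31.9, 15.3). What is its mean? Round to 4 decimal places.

The Beta mean is α/(α+β) = 31.9/(31.9+15.3) = 0.6758.

0.6758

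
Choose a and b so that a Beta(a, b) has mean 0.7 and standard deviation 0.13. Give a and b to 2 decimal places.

a = 8.00, b = 3.43

σ² = 0.13² = 0.0169.
With s = a+b, Var = μ(1−μ)/(s+1), so s+1 = (0.7×0.3)/0.0169 = 12.4260 and s = 11.4260.
a = μs = 8.00, b = (1−μ)s = 3.43.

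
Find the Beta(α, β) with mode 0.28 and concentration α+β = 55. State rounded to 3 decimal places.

Mode = (α−1)/(κ−2) with κ = α+β, so α−1 = 0.28·53 = 14.840.
α = 15.840; β = κ − α = 39.160.

α = 15.840, β = 39.160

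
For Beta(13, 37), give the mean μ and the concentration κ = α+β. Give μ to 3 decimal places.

μ = 0.260, κ = 50

κ = α+β = 13+37 = 50; μ = α/κ = 13/50 = 0.260.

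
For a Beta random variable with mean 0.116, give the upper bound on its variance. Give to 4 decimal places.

0.1025

Var = μ(1−μ)/(α+β+1), which approaches μ(1−μ) as α+β → 0.
So the supremum is μ(1−μ) = 0.116×0.884 = 0.1025.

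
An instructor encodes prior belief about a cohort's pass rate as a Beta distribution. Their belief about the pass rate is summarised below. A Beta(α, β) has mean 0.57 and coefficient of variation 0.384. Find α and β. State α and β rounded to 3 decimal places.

σ = CV·μ = 0.384×0.57 = 0.21888, so σ² = 0.047908.
s+1 = μ(1−μ)/σ² = 0.2451/0.047908 = 5.1160, so s = α+β = 4.1160.
α = μs = 2.346, β = (1−μ)s = 1.770.

α = 2.346, β = 1.770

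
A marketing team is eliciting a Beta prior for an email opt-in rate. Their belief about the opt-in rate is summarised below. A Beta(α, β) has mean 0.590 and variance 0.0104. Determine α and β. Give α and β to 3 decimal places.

α = 13.133, β = 9.126

Let s = α+β. The Beta variance is μ(1−μ)/(s+1).
So s+1 = μ(1−μ)/σ² = (0.590×0.410)/0.0104 = 0.241900/0.0104 = 23.2596, giving s = 22.2596.
Then α = μs = 0.590×22.2596 = 13.133 and β = (1−μ)s = 0.410×22.2596 = 9.126.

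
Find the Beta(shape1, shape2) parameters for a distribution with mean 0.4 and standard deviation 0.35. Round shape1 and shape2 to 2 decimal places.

shape1 = 0.38, shape2 = 0.58

First σ² = 0.1225. Setting shape1 = μn, shape2 = (1−μ)n with n = shape1+shape2,
μ(1−μ)/(n+1) = 0.1225 ⇒ n+1 = 0.24/0.1225 = 1.9592 ⇒ n = 0.9592.
Hence shape1 = 0.4×0.9592 = 0.38, shape2 = 0.6×0.9592 = 0.58.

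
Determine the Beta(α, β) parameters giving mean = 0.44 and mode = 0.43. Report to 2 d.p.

With s = α+β: μ = α/s and mode = (α−1)/(s−2). Eliminating α = μs,
μs − 1 = m(s−2) ⇒ s(μ−m) = 1−2m ⇒ s = 0.14/0.01 = 14.0000.
So α = μs = 6.16, β = (1−μ)s = 7.84.

α = 6.16, β = 7.84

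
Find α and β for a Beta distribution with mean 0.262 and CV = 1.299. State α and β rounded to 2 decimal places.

σ = CV·μ = 1.299×0.262 = 0.34034, so σ² = 0.115830.
s+1 = μ(1−μ)/σ² = 0.193356/0.115830 = 1.6693, so s = α+β = 0.6693.
α = μs = 0.18, β = (1−μ)s = 0.49.

α = 0.18, β = 0.49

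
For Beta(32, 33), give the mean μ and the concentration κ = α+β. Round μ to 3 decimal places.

μ = 0.492, κ = 65

κ = α+β = 32+33 = 65; μ = α/κ = 32/65 = 0.492.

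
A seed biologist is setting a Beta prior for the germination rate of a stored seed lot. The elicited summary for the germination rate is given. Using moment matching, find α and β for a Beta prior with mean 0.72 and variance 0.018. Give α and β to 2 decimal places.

α = 7.34, β = 2.86

By moment matching, α+β = μ(1−μ)/σ² − 1 = (0.72·0.28)/0.018 − 1 = 11.2000 − 1 = 10.2000.
Since α/(α+β) = μ, α = 0.72·10.2000 = 7.34 and β = 0.28·10.2000 = 2.86.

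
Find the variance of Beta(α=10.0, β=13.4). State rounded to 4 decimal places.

0.0100

Var = αβ/[(α+β)²(α+β+1)] = (10.0×13.4)/(23.4²×24.4) = 134.00/13360.464 = 0.0100.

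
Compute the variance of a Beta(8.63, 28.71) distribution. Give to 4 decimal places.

Var = αβ/[(α+β)²(α+β+1)] = (8.63×28.71)/(37.34²×38.34) = 247.7673/53456.526504 = 0.0046.

0.0046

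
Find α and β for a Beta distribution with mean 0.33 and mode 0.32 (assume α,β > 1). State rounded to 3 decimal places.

α = 11.880, β = 24.120

Let s = α+β. Mean gives α = μs = 0.33s; mode gives (α−1)/(s−2) = 0.32.
Substituting: 0.33s − 1 = 0.32(s−2) = 0.32s − 0.64, so 0.01s = 0.36 and s = 36.0000.
Then α = 0.33×36.0000 = 11.880 and β = s−α = 24.120.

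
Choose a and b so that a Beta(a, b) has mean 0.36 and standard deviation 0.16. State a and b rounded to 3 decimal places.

a = 2.880, b = 5.120

σ² = 0.16² = 0.0256.
With s = a+b, Var = μ(1−μ)/(s+1), so s+1 = (0.36×0.64)/0.0256 = 9.0000 and s = 8.0000.
a = μs = 2.880, b = (1−μ)s = 5.120.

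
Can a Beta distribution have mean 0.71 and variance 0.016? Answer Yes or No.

For any Beta, Var(X) < E[X]·(1−E[X]).
Here μ(1−μ) = 0.71×0.29 = 0.2059, and 0.016 < 0.2059.

Yes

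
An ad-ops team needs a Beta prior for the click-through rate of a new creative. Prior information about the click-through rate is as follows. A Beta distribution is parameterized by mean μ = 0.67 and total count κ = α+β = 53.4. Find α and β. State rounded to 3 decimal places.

α = 35.778, β = 17.622

Split κ in proportion μ : (1−μ): α = 0.67·53.4 = 35.778, β = 53.4 − 35.778 = 17.622.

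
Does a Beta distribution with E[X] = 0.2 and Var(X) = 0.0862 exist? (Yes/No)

Yes

A Beta with mean μ has variance μ(1−μ)/(α+β+1) < μ(1−μ).
Here μ(1−μ) = 0.2×0.8 = 0.16, and 0.0862 < 0.16.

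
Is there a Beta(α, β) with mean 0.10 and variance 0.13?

No

The Beta variance bound is σ² < μ(1−μ).
Here μ(1−μ) = 0.10×0.90 = 0.0900, and 0.13 ≥ 0.0900.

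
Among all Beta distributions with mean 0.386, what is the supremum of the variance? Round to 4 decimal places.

Var = μ(1−μ)/(α+β+1), which approaches μ(1−μ) as α+β → 0.
So the supremum is μ(1−μ) = 0.386×0.614 = 0.2370.

0.2370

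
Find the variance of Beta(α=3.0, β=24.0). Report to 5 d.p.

0.00353

α+β = 27.0 and αβ = 72.00, so Var = αβ/[(α+β)²(α+β+1)] = 72.00/20412.000 = 0.00353.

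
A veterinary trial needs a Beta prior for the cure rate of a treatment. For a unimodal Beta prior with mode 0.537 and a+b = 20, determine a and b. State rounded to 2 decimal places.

a = 10.67, b = 9.33

For a,b>1 the mode is (a−1)/(a+b−2), so a = mode·(κ−2)+1 = 0.537×18+1 = 10.67.
And b = (1−mode)·(κ−2)+1 = 0.463×18+1 = 9.33.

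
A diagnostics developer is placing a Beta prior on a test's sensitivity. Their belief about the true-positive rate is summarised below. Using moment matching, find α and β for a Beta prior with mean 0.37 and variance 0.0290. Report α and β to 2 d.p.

α = 2.60, β = 4.43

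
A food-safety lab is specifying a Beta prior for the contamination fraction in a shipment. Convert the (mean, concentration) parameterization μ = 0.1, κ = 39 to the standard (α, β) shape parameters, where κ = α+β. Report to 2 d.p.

α = 3.90, β = 35.10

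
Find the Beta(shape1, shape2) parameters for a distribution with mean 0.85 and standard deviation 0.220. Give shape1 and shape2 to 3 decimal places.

shape1 = 1.389, shape2 = 0.245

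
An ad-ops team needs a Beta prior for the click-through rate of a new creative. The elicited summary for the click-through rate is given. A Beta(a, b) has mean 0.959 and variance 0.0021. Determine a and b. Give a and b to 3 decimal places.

Write ν = a+b; then a = μν and Var = μ(1−μ)/(ν+1).
ν = μ(1−μ)/Var − 1 = 0.039319/0.0021 − 1 = 17.7233.
a = 0.959·17.7233 = 16.997, b = 0.041·17.7233 = 0.727.

a = 16.997, b = 0.727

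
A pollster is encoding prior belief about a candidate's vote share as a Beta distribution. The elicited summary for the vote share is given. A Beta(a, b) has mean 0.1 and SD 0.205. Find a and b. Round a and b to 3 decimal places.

Variance = 0.205² = 0.042025. The moment-matching identity a+b = μ(1−μ)/Var − 1 gives
a+b = 0.09/0.042025 − 1 = 1.1416, so a = μ·1.1416 = 0.114 and b = (1−μ)·1.1416 = 1.027.

a = 0.114, b = 1.027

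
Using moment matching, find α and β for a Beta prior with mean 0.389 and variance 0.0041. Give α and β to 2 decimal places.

α = 22.16, β = 34.81

Let s = α+β. The Beta variance is μ(1−μ)/(s+1).
So s+1 = μ(1−μ)/σ² = (0.389×0.611)/0.0041 = 0.237679/0.0041 = 57.9705, giving s = 56.9705.
Then α = μs = 0.389×56.9705 = 22.16 and β = (1−μ)s = 0.611×56.9705 = 34.81.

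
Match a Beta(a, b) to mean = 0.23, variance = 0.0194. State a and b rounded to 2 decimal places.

Let s = a+b. The Beta variance is μ(1−μ)/(s+1).
So s+1 = μ(1−μ)/σ² = (0.23×0.77)/0.0194 = 0.1771/0.0194 = 9.1289, giving s = 8.1289.
Then a = μs = 0.23×8.1289 = 1.87 and b = (1−μ)s = 0.77×8.1289 = 6.26.

a = 1.87, b = 6.26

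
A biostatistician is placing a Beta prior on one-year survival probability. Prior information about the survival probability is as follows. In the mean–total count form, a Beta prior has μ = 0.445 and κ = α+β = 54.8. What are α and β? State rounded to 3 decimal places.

α = 24.386, β = 30.414

α = μκ = 0.445×54.8 = 24.386 and β = (1−μ)κ = 0.555×54.8 = 30.414.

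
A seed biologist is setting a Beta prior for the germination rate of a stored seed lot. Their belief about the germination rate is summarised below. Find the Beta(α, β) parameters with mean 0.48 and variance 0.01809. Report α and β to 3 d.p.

Write ν = α+β; then α = μν and Var = μ(1−μ)/(ν+1).
ν = μ(1−μ)/Var − 1 = 0.2496/0.01809 − 1 = 12.7977.
α = 0.48·12.7977 = 6.143, β = 0.52·12.7977 = 6.655.

α = 6.143, β = 6.655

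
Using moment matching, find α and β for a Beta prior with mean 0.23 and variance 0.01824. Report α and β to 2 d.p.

Write ν = α+β; then α = μν and Var = μ(1−μ)/(ν+1).
ν = μ(1−μ)/Var − 1 = 0.1771/0.01824 − 1 = 8.7094.
α = 0.23·8.7094 = 2.00, β = 0.77·8.7094 = 6.71.

α = 2.00, β = 6.71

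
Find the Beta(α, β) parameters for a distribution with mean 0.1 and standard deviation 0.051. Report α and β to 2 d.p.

α = 3.36, β = 30.24

Variance = 0.051² = 0.002601. The moment-matching identity α+β = μ(1−μ)/Var − 1 gives
α+β = 0.09/0.002601 − 1 = 33.6021, so α = μ·33.6021 = 3.36 and β = (1−μ)·33.6021 = 30.24.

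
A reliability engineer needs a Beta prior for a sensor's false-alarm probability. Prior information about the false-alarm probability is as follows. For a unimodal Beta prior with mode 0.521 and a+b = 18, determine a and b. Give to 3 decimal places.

a = 9.336, b = 8.664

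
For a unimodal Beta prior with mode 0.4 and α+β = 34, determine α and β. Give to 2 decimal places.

Mode = (α−1)/(κ−2) with κ = α+β, so α−1 = 0.4·32 = 12.80.
α = 13.80; β = κ − α = 20.20.

α = 13.80, β = 20.20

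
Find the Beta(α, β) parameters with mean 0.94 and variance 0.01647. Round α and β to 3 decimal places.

α = 2.279, β = 0.145

Let s = α+β. The Beta variance is μ(1−μ)/(s+1).
So s+1 = μ(1−μ)/σ² = (0.94×0.06)/0.01647 = 0.0564/0.01647 = 3.4244, giving s = 2.4244.
Then α = μs = 0.94×2.4244 = 2.279 and β = (1−μ)s = 0.06×2.4244 = 0.145.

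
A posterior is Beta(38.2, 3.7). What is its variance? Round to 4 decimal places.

α+β = 41.9 and αβ = 141.34, so Var = αβ/[(α+β)²(α+β+1)] = 141.34/75315.669 = 0.0019.

0.0019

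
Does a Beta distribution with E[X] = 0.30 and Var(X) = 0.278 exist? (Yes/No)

The Beta variance bound is σ² < μ(1−μ).
Here μ(1−μ) = 0.30×0.70 = 0.2100, and 0.278 ≥ 0.2100.

No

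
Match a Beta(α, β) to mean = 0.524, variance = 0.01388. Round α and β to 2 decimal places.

By moment matching, α+β = μ(1−μ)/σ² − 1 = (0.524·0.476)/0.01388 − 1 = 17.9700 − 1 = 16.9700.
Since α/(α+β) = μ, α = 0.524·16.9700 = 8.89 and β = 0.476·16.9700 = 8.08.

α = 8.89, β = 8.08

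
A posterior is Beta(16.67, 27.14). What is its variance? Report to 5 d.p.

α+β = 43.81 and αβ = 452.4238, so Var = αβ/[(α+β)²(α+β+1)] = 452.4238/86004.554441 = 0.00526.

0.00526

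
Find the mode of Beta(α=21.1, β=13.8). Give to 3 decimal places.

0.611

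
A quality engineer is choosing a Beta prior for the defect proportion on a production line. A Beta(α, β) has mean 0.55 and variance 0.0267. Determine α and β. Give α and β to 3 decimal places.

α = 4.548, β = 3.721

By moment matching, α+β = μ(1−μ)/σ² − 1 = (0.55·0.45)/0.0267 − 1 = 9.2697 − 1 = 8.2697.
Since α/(α+β) = μ, α = 0.55·8.2697 = 4.548 and β = 0.45·8.2697 = 3.721.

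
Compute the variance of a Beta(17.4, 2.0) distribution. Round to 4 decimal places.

Var = αβ/[(α+β)²(α+β+1)] = (17.4×2.0)/(19.4²×20.4) = 34.80/7677.744 = 0.0045.

0.0045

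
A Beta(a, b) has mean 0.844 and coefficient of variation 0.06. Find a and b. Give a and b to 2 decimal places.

Var = (CV·μ)² = (0.06×0.844)² = 0.002564.
a+b = μ(1−μ)/Var − 1 = 0.131664/0.002564 − 1 = 50.3428.
Thus a = 0.844·50.3428 = 42.49 and b = 0.156·50.3428 = 7.85.

a = 42.49, b = 7.85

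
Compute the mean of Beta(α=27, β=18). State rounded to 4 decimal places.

The Beta mean is α/(α+β) = 27/(27+18) = 0.6000.

0.6000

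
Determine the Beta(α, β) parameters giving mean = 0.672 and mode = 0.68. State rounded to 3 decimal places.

Let s = α+β. Mean gives α = μs = 0.672s; mode gives (α−1)/(s−2) = 0.68.
Substituting: 0.672s − 1 = 0.68(s−2) = 0.68s − 1.36, so -0.008s = -0.36 and s = 45.0000.
Then α = 0.672×45.0000 = 30.240 and β = s−α = 14.760.

α = 30.240, β = 14.760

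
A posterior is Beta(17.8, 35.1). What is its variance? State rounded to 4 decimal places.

0.0041

Var = αβ/[(α+β)²(α+β+1)] = (17.8×35.1)/(52.9²×53.9) = 624.78/150834.299 = 0.0041.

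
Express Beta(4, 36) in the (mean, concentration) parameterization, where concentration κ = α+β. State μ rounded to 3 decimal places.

μ = 0.100, κ = 40

κ = α+β = 4+36 = 40; μ = α/κ = 4/40 = 0.100.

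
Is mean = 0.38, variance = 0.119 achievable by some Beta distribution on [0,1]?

The Beta variance bound is σ² < μ(1−μ).
Here μ(1−μ) = 0.38×0.62 = 0.2356, and 0.119 < 0.2356.

Yes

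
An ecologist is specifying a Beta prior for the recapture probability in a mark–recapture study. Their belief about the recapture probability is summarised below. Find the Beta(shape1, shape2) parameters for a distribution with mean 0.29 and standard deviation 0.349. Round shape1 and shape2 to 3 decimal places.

shape1 = 0.200, shape2 = 0.490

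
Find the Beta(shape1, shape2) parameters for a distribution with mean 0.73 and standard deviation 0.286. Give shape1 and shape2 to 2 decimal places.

shape1 = 1.03, shape2 = 0.38

Variance = 0.286² = 0.081796. The moment-matching identity shape1+shape2 = μ(1−μ)/Var − 1 gives
shape1+shape2 = 0.1971/0.081796 − 1 = 1.4097, so shape1 = μ·1.4097 = 1.03 and shape2 = (1−μ)·1.4097 = 0.38.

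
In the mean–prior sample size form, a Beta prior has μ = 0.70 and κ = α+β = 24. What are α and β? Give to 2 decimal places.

α = μκ = 0.70×24 = 16.80 and β = (1−μ)κ = 0.30×24 = 7.20.

α = 16.80, β = 7.20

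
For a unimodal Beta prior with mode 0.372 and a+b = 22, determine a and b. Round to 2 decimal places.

For a,b>1 the mode is (a−1)/(a+b−2), so a = mode·(κ−2)+1 = 0.372×20+1 = 8.44.
And b = (1−mode)·(κ−2)+1 = 0.628×20+1 = 13.56.

a = 8.44, b = 13.56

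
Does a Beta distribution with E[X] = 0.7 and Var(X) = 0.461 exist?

No

The Beta variance bound is σ² < μ(1−μ).
Here μ(1−μ) = 0.7×0.3 = 0.21, and 0.461 ≥ 0.21.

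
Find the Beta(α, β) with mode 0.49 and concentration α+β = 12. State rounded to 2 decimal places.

Since the density peak of Beta(α,β) is at (α−1)/(α+β−2),
α = 1 + 0.49(12−2) = 5.90 and β = 12 − 5.90 = 6.10.

α = 5.90, β = 6.10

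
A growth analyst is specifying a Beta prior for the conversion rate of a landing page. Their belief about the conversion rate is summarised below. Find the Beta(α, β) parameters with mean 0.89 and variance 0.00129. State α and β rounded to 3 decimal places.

By moment matching, α+β = μ(1−μ)/σ² − 1 = (0.89·0.11)/0.00129 − 1 = 75.8915 − 1 = 74.8915.
Since α/(α+β) = μ, α = 0.89·74.8915 = 66.653 and β = 0.11·74.8915 = 8.238.

α = 66.653, β = 8.238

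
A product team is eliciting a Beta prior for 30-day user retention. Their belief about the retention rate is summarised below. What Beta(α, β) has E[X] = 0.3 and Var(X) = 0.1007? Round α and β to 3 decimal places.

α = 0.326, β = 0.760

Let s = α+β. The Beta variance is μ(1−μ)/(s+1).
So s+1 = μ(1−μ)/σ² = (0.3×0.7)/0.1007 = 0.21/0.1007 = 2.0854, giving s = 1.0854.
Then α = μs = 0.3×1.0854 = 0.326 and β = (1−μ)s = 0.7×1.0854 = 0.760.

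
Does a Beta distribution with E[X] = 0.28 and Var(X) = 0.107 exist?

Yes

The Beta variance bound is σ² < μ(1−μ).
Here μ(1−μ) = 0.28×0.72 = 0.2016, and 0.107 < 0.2016.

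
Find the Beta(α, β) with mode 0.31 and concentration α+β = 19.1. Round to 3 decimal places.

Since the density peak of Beta(α,β) is at (α−1)/(α+β−2),
α = 1 + 0.31(19.1−2) = 6.301 and β = 19.1 − 6.301 = 12.799.

α = 6.301, β = 12.799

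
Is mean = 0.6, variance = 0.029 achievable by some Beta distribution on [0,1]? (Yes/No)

A Beta with mean μ has variance μ(1−μ)/(α+β+1) < μ(1−μ).
Here μ(1−μ) = 0.6×0.4 = 0.24, and 0.029 < 0.24.

Yes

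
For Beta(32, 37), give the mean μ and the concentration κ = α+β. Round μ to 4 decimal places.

μ = 0.4638, κ = 69

κ = α+β = 32+37 = 69; μ = α/κ = 32/69 = 0.4638.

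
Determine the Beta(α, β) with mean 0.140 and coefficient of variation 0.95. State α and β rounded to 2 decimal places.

Var = (CV·μ)² = (0.95×0.140)² = 0.017689.
α+β = μ(1−μ)/Var − 1 = 0.120400/0.017689 − 1 = 5.8065.
Thus α = 0.140·5.8065 = 0.81 and β = 0.860·5.8065 = 4.99.

α = 0.81, β = 4.99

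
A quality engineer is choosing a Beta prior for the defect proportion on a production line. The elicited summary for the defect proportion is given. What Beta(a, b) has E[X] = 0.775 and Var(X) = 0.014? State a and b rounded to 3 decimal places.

Let s = a+b. The Beta variance is μ(1−μ)/(s+1).
So s+1 = μ(1−μ)/σ² = (0.775×0.225)/0.014 = 0.174375/0.014 = 12.4554, giving s = 11.4554.
Then a = μs = 0.775×11.4554 = 8.878 and b = (1−μ)s = 0.225×11.4554 = 2.577.

a = 8.878, b = 2.577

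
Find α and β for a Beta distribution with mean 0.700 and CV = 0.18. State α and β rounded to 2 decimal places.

α = 8.56, β = 3.67

σ = CV·μ = 0.18×0.700 = 0.12600, so σ² = 0.015876.
s+1 = μ(1−μ)/σ² = 0.210000/0.015876 = 13.2275, so s = α+β = 12.2275.
α = μs = 8.56, β = (1−μ)s = 3.67.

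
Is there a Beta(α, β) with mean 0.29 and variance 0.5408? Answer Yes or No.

A Beta with mean μ has variance μ(1−μ)/(α+β+1) < μ(1−μ).
Here μ(1−μ) = 0.29×0.71 = 0.2059, and 0.5408 ≥ 0.2059.

No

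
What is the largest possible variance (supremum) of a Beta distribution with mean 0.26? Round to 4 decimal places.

0.1924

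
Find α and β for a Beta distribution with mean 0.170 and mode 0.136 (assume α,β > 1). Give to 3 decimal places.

Let s = α+β. Mean gives α = μs = 0.170s; mode gives (α−1)/(s−2) = 0.136.
Substituting: 0.170s − 1 = 0.136(s−2) = 0.136s − 0.272, so 0.034s = 0.728 and s = 21.4118.
Then α = 0.170×21.4118 = 3.640 and β = s−α = 17.772.

α = 3.640, β = 17.772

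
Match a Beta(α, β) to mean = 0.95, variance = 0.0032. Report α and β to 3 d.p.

α = 13.152, β = 0.692

Let s = α+β. The Beta variance is μ(1−μ)/(s+1).
So s+1 = μ(1−μ)/σ² = (0.95×0.05)/0.0032 = 0.0475/0.0032 = 14.8438, giving s = 13.8438.
Then α = μs = 0.95×13.8438 = 13.152 and β = (1−μ)s = 0.05×13.8438 = 0.692.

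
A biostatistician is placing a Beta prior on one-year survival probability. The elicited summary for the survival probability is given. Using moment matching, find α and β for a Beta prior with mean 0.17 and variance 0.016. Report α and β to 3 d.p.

α = 1.329, β = 6.490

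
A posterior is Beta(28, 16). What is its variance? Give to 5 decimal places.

0.00514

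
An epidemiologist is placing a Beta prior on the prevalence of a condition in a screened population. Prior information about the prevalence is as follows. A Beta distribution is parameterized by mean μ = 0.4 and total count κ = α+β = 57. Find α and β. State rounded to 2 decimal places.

α = 22.80, β = 34.20

α = μκ = 0.4×57 = 22.80 and β = (1−μ)κ = 0.6×57 = 34.20.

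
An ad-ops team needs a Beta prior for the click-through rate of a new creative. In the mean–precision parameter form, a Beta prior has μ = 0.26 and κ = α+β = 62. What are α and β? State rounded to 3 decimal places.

Split κ in proportion μ : (1−μ): α = 0.26·62 = 16.120, β = 62 − 16.120 = 45.880.

α = 16.120, β = 45.880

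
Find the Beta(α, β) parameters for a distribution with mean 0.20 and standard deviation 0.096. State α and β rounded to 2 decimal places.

σ² = 0.096² = 0.009216.
With s = α+β, Var = μ(1−μ)/(s+1), so s+1 = (0.20×0.80)/0.009216 = 17.3611 and s = 16.3611.
α = μs = 3.27, β = (1−μ)s = 13.09.

α = 3.27, β = 13.09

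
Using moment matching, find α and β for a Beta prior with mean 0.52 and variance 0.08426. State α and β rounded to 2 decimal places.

Let s = α+β. The Beta variance is μ(1−μ)/(s+1).
So s+1 = μ(1−μ)/σ² = (0.52×0.48)/0.08426 = 0.2496/0.08426 = 2.9623, giving s = 1.9623.
Then α = μs = 0.52×1.9623 = 1.02 and β = (1−μ)s = 0.48×1.9623 = 0.94.

α = 1.02, β = 0.94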